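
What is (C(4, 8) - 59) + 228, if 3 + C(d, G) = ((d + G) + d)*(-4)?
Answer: 102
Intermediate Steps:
C(d, G) = -3 - 8*d - 4*G (C(d, G) = -3 + ((d + G) + d)*(-4) = -3 + ((G + d) + d)*(-4) = -3 + (G + 2*d)*(-4) = -3 + (-8*d - 4*G) = -3 - 8*d - 4*G)
(C(4, 8) - 59) + 228 = ((-3 - 8*4 - 4*8) - 59) + 228 = ((-3 - 32 - 32) - 59) + 228 = (-67 - 59) + 228 = -126 + 228 = 102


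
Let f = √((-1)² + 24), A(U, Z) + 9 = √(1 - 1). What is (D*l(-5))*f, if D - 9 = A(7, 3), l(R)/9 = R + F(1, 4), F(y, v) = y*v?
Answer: 0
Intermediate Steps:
F(y, v) = v*y
A(U, Z) = -9 (A(U, Z) = -9 + √(1 - 1) = -9 + √0 = -9 + 0 = -9)
l(R) = 36 + 9*R (l(R) = 9*(R + 4*1) = 9*(R + 4) = 9*(4 + R) = 36 + 9*R)
f = 5 (f = √(1 + 24) = √25 = 5)
D = 0 (D = 9 - 9 = 0)
(D*l(-5))*f = (0*(36 + 9*(-5)))*5 = (0*(36 - 45))*5 = (0*(-9))*5 = 0*5 = 0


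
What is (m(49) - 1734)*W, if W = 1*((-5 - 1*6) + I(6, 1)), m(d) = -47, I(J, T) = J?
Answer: 8905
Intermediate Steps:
W = -5 (W = 1*((-5 - 1*6) + 6) = 1*((-5 - 6) + 6) = 1*(-11 + 6) = 1*(-5) = -5)
(m(49) - 1734)*W = (-47 - 1734)*(-5) = -1781*(-5) = 8905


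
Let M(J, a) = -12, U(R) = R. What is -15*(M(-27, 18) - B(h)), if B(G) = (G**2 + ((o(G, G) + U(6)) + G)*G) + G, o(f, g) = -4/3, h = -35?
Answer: 33955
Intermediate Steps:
o(f, g) = -4/3 (o(f, g) = -4*1/3 = -4/3)
B(G) = G + G**2 + G*(14/3 + G) (B(G) = (G**2 + ((-4/3 + 6) + G)*G) + G = (G**2 + (14/3 + G)*G) + G = (G**2 + G*(14/3 + G)) + G = G + G**2 + G*(14/3 + G))
-15*(M(-27, 18) - B(h)) = -15*(-12 - (-35)*(17 + 6*(-35))/3) = -15*(-12 - (-35)*(17 - 210)/3) = -15*(-12 - (-35)*(-193)/3) = -15*(-12 - 1*6755/3) = -15*(-12 - 6755/3) = -15*(-6791/3) = 33955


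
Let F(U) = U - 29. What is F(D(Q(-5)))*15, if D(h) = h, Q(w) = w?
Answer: -510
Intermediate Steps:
F(U) = -29 + U
F(D(Q(-5)))*15 = (-29 - 5)*15 = -34*15 = -510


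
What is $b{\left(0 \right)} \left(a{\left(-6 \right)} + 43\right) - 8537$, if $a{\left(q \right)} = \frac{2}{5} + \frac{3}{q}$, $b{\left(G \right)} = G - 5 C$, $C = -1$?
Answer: $- \frac{16645}{2} \approx -8322.5$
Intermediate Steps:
$b{\left(G \right)} = 5 + G$ ($b{\left(G \right)} = G - -5 = G + 5 = 5 + G$)
$a{\left(q \right)} = \frac{2}{5} + \frac{3}{q}$ ($a{\left(q \right)} = 2 \cdot \frac{1}{5} + \frac{3}{q} = \frac{2}{5} + \frac{3}{q}$)
$b{\left(0 \right)} \left(a{\left(-6 \right)} + 43\right) - 8537 = \left(5 + 0\right) \left(\left(\frac{2}{5} + \frac{3}{-6}\right) + 43\right) - 8537 = 5 \left(\left(\frac{2}{5} + 3 \left(- \frac{1}{6}\right)\right) + 43\right) - 8537 = 5 \left(\left(\frac{2}{5} - \frac{1}{2}\right) + 43\right) - 8537 = 5 \left(- \frac{1}{10} + 43\right) - 8537 = 5 \cdot \frac{429}{10} - 8537 = \frac{429}{2} - 8537 = - \frac{16645}{2}$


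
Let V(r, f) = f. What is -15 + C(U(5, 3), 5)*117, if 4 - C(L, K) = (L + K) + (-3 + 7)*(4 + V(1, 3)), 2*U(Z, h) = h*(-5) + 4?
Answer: -5529/2 ≈ -2764.5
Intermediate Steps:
U(Z, h) = 2 - 5*h/2 (U(Z, h) = (h*(-5) + 4)/2 = (-5*h + 4)/2 = (4 - 5*h)/2 = 2 - 5*h/2)
C(L, K) = -24 - K - L (C(L, K) = 4 - ((L + K) + (-3 + 7)*(4 + 3)) = 4 - ((K + L) + 4*7) = 4 - ((K + L) + 28) = 4 - (28 + K + L) = 4 + (-28 - K - L) = -24 - K - L)
-15 + C(U(5, 3), 5)*117 = -15 + (-24 - 1*5 - (2 - 5/2*3))*117 = -15 + (-24 - 5 - (2 - 15/2))*117 = -15 + (-24 - 5 - 1*(-11/2))*117 = -15 + (-24 - 5 + 11/2)*117 = -15 - 47/2*117 = -15 - 5499/2 = -5529/2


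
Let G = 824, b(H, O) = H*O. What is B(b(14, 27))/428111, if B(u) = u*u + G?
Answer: 143708/428111 ≈ 0.33568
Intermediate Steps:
B(u) = 824 + u² (B(u) = u*u + 824 = u² + 824 = 824 + u²)
B(b(14, 27))/428111 = (824 + (14*27)²)/428111 = (824 + 378²)*(1/428111) = (824 + 142884)*(1/428111) = 143708*(1/428111) = 143708/428111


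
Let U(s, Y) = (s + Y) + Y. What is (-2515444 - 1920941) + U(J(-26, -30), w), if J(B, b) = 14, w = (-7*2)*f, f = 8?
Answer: -4436595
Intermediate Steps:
w = -112 (w = -7*2*8 = -14*8 = -112)
U(s, Y) = s + 2*Y (U(s, Y) = (Y + s) + Y = s + 2*Y)
(-2515444 - 1920941) + U(J(-26, -30), w) = (-2515444 - 1920941) + (14 + 2*(-112)) = -4436385 + (14 - 224) = -4436385 - 210 = -4436595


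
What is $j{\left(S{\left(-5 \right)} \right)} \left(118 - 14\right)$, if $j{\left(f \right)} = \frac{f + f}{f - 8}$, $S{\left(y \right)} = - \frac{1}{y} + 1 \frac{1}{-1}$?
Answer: $\frac{208}{11} \approx 18.909$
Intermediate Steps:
$S{\left(y \right)} = -1 - \frac{1}{y}$ ($S{\left(y \right)} = - \frac{1}{y} + 1 \left(-1\right) = - \frac{1}{y} - 1 = -1 - \frac{1}{y}$)
$j{\left(f \right)} = \frac{2 f}{-8 + f}$
$j{\left(S{\left(-5 \right)} \right)} \left(118 - 14\right) = \frac{2 \frac{-1 - -5}{-5}}{-8 + \frac{-1 - -5}{-5}} \left(118 - 14\right) = \frac{2 \left(- \frac{-1 + 5}{5}\right)}{-8 - \frac{-1 + 5}{5}} \cdot 104 = \frac{2 \left(\left(- \frac{1}{5}\right) 4\right)}{-8 - \frac{4}{5}} \cdot 104 = 2 \left(- \frac{4}{5}\right) \frac{1}{-8 - \frac{4}{5}} \cdot 104 = 2 \left(- \frac{4}{5}\right) \frac{1}{- \frac{44}{5}} \cdot 104 = 2 \left(- \frac{4}{5}\right) \left(- \frac{5}{44}\right) 104 = \frac{2}{11} \cdot 104 = \frac{208}{11}$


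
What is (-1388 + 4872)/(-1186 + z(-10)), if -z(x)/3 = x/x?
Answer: -3484/1189 ≈ -2.9302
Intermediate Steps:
z(x) = -3 (z(x) = -3*x/x = -3*1 = -3)
(-1388 + 4872)/(-1186 + z(-10)) = (-1388 + 4872)/(-1186 - 3) = 3484/(-1189) = 3484*(-1/1189) = -3484/1189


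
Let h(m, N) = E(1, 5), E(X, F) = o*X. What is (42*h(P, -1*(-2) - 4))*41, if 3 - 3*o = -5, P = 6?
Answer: 4592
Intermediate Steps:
o = 8/3 (o = 1 - ⅓*(-5) = 1 + 5/3 = 8/3 ≈ 2.6667)
E(X, F) = 8*X/3
h(m, N) = 8/3 (h(m, N) = (8/3)*1 = 8/3)
(42*h(P, -1*(-2) - 4))*41 = (42*(8/3))*41 = 112*41 = 4592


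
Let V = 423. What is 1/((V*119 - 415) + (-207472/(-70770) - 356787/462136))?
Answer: 16352682360/816393924008021 ≈ 2.0030e-5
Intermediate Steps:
1/((V*119 - 415) + (-207472/(-70770) - 356787/462136)) = 1/((423*119 - 415) + (-207472/(-70770) - 356787/462136)) = 1/((50337 - 415) + (-207472*(-1/70770) - 356787*1/462136)) = 1/(49922 + (103736/35385 - 356787/462136)) = 1/(49922 + 35315232101/16352682360) = 1/(816393924008021/16352682360) = 16352682360/816393924008021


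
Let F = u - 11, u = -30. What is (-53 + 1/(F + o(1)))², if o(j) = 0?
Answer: 4726276/1681 ≈ 2811.6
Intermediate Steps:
F = -41 (F = -30 - 11 = -41)
(-53 + 1/(F + o(1)))² = (-53 + 1/(-41 + 0))² = (-53 + 1/(-41))² = (-53 - 1/41)² = (-2174/41)² = 4726276/1681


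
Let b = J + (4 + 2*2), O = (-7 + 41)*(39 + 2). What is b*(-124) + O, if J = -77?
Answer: 9950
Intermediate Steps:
O = 1394 (O = 34*41 = 1394)
b = -69 (b = -77 + (4 + 2*2) = -77 + (4 + 4) = -77 + 8 = -69)
b*(-124) + O = -69*(-124) + 1394 = 8556 + 1394 = 9950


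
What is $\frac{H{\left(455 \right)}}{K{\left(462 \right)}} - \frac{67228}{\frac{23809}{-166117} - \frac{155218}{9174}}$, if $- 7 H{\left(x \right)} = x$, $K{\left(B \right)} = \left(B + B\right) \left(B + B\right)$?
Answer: $\frac{5466973363835977909}{1387533931206192} \approx 3940.1$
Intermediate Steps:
$K{\left(B \right)} = 4 B^{2}$ ($K{\left(B \right)} = 2 B 2 B = 4 B^{2}$)
$H{\left(x \right)} = - \frac{x}{7}$
$\frac{H{\left(455 \right)}}{K{\left(462 \right)}} - \frac{67228}{\frac{23809}{-166117} - \frac{155218}{9174}} = \frac{\left(- \frac{1}{7}\right) 455}{4 \cdot 462^{2}} - \frac{67228}{\frac{23809}{-166117} - \frac{155218}{9174}} = - \frac{65}{4 \cdot 213444} - \frac{67228}{23809 \left(- \frac{1}{166117}\right) - \frac{77609}{4587}} = - \frac{65}{853776} - \frac{67228}{- \frac{23809}{166117} - \frac{77609}{4587}} = \left(-65\right) \frac{1}{853776} - \frac{67228}{- \frac{13001386136}{761978679}} = - \frac{65}{853776} - - \frac{12806575657953}{3250346534} = - \frac{65}{853776} + \frac{12806575657953}{3250346534} = \frac{5466973363835977909}{1387533931206192}$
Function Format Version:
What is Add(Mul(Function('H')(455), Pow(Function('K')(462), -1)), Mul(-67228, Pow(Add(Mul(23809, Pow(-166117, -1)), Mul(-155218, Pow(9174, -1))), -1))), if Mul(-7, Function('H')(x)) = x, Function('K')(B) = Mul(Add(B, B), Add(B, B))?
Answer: Rational(5466973363835977909, 1387533931206192) ≈ 3940.1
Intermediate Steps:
Function('K')(B) = Mul(4, Pow(B, 2)) (Function('K')(B) = Mul(Mul(2, B), Mul(2, B)) = Mul(4, Pow(B, 2)))
Function('H')(x) = Mul(Rational(-1, 7), x)
Add(Mul(Function('H')(455), Pow(Function('K')(462), -1)), Mul(-67228, Pow(Add(Mul(23809, Pow(-166117, -1)), Mul(-155218, Pow(9174, -1))), -1))) = Add(Mul(Mul(Rational(-1, 7), 455), Pow(Mul(4, Pow(462, 2)), -1)), Mul(-67228, Pow(Add(Mul(23809, Pow(-166117, -1)), Mul(-155218, Pow(9174, -1))), -1))) = Add(Mul(-65, Pow(Mul(4, 213444), -1)), Mul(-67228, Pow(Add(Mul(23809, Rational(-1, 166117)), Mul(-155218, Rational(1, 9174))), -1))) = Add(Mul(-65, Pow(853776, -1)), Mul(-67228, Pow(Add(Rational(-23809, 166117), Rational(-77609, 4587)), -1))) = Add(Mul(-65, Rational(1, 853776)), Mul(-67228, Pow(Rational(-13001386136, 761978679), -1))) = Add(Rational(-65, 853776), Mul(-67228, Rational(-761978679, 13001386136))) = Add(Rational(-65, 853776), Rational(12806575657953, 3250346534)) = Rational(5466973363835977909, 1387533931206192)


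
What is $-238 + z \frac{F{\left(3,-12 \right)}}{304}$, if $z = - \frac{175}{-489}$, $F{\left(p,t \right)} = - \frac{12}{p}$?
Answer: $- \frac{8845207}{37164} \approx -238.0$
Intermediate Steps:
$z = \frac{175}{489}$ ($z = \left(-175\right) \left(- \frac{1}{489}\right) = \frac{175}{489} \approx 0.35787$)
$-238 + z \frac{F{\left(3,-12 \right)}}{304} = -238 + \frac{175 \frac{\left(-12\right) \frac{1}{3}}{304}}{489} = -238 + \frac{175 \left(-12\right) \frac{1}{3} \cdot \frac{1}{304}}{489} = -238 + \frac{175 \left(\left(-4\right) \frac{1}{304}\right)}{489} = -238 + \frac{175}{489} \left(- \frac{1}{76}\right) = -238 - \frac{175}{37164} = - \frac{8845207}{37164}$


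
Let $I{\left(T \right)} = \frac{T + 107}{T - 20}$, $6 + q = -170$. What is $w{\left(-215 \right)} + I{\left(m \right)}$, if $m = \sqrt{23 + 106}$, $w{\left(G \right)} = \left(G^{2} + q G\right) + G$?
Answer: $\frac{22721081}{271} - \frac{127 \sqrt{129}}{271} \approx 83836.0$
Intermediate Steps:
$q = -176$ ($q = -6 - 170 = -176$)
$w{\left(G \right)} = G^{2} - 175 G$ ($w{\left(G \right)} = \left(G^{2} - 176 G\right) + G = G^{2} - 175 G$)
$m = \sqrt{129} \approx 11.358$
$I{\left(T \right)} = \frac{107 + T}{-20 + T}$
$w{\left(-215 \right)} + I{\left(m \right)} = - 215 \left(-175 - 215\right) + \frac{107 + \sqrt{129}}{-20 + \sqrt{129}} = \left(-215\right) \left(-390\right) + \frac{107 + \sqrt{129}}{-20 + \sqrt{129}} = 83850 + \frac{107 + \sqrt{129}}{-20 + \sqrt{129}}$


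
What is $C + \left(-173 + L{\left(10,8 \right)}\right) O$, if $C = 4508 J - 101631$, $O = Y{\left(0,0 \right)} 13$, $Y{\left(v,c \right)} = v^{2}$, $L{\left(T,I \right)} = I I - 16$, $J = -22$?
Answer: $-200807$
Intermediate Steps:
$L{\left(T,I \right)} = -16 + I^{2}$ ($L{\left(T,I \right)} = I^{2} - 16 = -16 + I^{2}$)
$O = 0$ ($O = 0^{2} \cdot 13 = 0 \cdot 13 = 0$)
$C = -200807$ ($C = 4508 \left(-22\right) - 101631 = -99176 - 101631 = -200807$)
$C + \left(-173 + L{\left(10,8 \right)}\right) O = -200807 + \left(-173 - \left(16 - 8^{2}\right)\right) 0 = -200807 + \left(-173 + \left(-16 + 64\right)\right) 0 = -200807 + \left(-173 + 48\right) 0 = -200807 - 0 = -200807 + 0 = -200807$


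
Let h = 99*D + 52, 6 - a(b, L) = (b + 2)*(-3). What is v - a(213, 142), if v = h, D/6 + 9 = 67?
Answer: 33853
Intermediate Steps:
D = 348 (D = -54 + 6*67 = -54 + 402 = 348)
a(b, L) = 12 + 3*b (a(b, L) = 6 - (b + 2)*(-3) = 6 - (2 + b)*(-3) = 6 - (-6 - 3*b) = 6 + (6 + 3*b) = 12 + 3*b)
h = 34504 (h = 99*348 + 52 = 34452 + 52 = 34504)
v = 34504
v - a(213, 142) = 34504 - (12 + 3*213) = 34504 - (12 + 639) = 34504 - 1*651 = 34504 - 651 = 33853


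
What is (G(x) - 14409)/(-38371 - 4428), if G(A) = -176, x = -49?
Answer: 14585/42799 ≈ 0.34078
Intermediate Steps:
(G(x) - 14409)/(-38371 - 4428) = (-176 - 14409)/(-38371 - 4428) = -14585/(-42799) = -14585*(-1/42799) = 14585/42799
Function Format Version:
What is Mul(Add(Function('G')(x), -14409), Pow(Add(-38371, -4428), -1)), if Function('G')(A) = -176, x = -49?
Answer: Rational(14585, 42799) ≈ 0.34078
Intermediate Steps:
Mul(Add(Function('G')(x), -14409), Pow(Add(-38371, -4428), -1)) = Mul(Add(-176, -14409), Pow(Add(-38371, -4428), -1)) = Mul(-14585, Pow(-42799, -1)) = Mul(-14585, Rational(-1, 42799)) = Rational(14585, 42799)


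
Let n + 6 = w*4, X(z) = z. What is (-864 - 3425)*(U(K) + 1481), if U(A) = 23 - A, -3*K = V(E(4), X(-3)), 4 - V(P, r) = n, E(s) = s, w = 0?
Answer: -19394858/3 ≈ -6.4650e+6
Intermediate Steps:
n = -6 (n = -6 + 0*4 = -6 + 0 = -6)
V(P, r) = 10 (V(P, r) = 4 - 1*(-6) = 4 + 6 = 10)
K = -10/3 (K = -1/3*10 = -10/3 ≈ -3.3333)
(-864 - 3425)*(U(K) + 1481) = (-864 - 3425)*((23 - 1*(-10/3)) + 1481) = -4289*((23 + 10/3) + 1481) = -4289*(79/3 + 1481) = -4289*4522/3 = -19394858/3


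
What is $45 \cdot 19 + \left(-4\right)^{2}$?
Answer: $871$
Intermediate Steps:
$45 \cdot 19 + \left(-4\right)^{2} = 855 + 16 = 871$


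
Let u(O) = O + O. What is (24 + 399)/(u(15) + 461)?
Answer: 423/491 ≈ 0.86151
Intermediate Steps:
u(O) = 2*O
(24 + 399)/(u(15) + 461) = (24 + 399)/(2*15 + 461) = 423/(30 + 461) = 423/491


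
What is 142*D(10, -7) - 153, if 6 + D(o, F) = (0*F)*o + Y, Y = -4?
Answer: -1573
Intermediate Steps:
D(o, F) = -10 (D(o, F) = -6 + ((0*F)*o - 4) = -6 + (0*o - 4) = -6 + (0 - 4) = -6 - 4 = -10)
142*D(10, -7) - 153 = 142*(-10) - 153 = -1420 - 153 = -1573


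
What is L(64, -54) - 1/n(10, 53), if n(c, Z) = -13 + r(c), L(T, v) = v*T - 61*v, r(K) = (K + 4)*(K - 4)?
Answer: -11503/71 ≈ -162.01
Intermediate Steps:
r(K) = (-4 + K)*(4 + K) (r(K) = (4 + K)*(-4 + K) = (-4 + K)*(4 + K))
L(T, v) = -61*v + T*v (L(T, v) = T*v - 61*v = -61*v + T*v)
n(c, Z) = -29 + c**2 (n(c, Z) = -13 + (-16 + c**2) = -29 + c**2)
L(64, -54) - 1/n(10, 53) = -54*(-61 + 64) - 1/(-29 + 10**2) = -54*3 - 1/(-29 + 100) = -162 - 1/71 = -11503/71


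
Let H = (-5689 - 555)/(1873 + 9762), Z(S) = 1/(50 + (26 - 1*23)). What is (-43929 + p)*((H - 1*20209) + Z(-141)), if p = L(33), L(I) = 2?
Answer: 42110112348768/47435 ≈ 8.8774e+8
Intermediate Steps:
Z(S) = 1/53 (Z(S) = 1/(50 + (26 - 23)) = 1/(50 + 3) = 1/53)
p = 2
H = -6244/11635 ≈ -0.53666
(-43929 + p)*((H - 1*20209) + Z(-141)) = (-43929 + 2)*((-6244/11635 - 1*20209) + 1/53) = -43927*((-6244/11635 - 20209) + 1/53) = -43927*(-235137959/11635 + 1/53) = -43927*(-12462300192/616655) = 42110112348768/47435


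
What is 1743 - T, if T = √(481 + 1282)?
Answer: 1743 - √1763 ≈ 1701.0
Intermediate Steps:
T = √1763 ≈ 41.988
1743 - T = 1743 - √1763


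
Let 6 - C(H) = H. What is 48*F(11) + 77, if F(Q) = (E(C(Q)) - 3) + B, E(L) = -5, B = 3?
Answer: -163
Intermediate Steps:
C(H) = 6 - H
F(Q) = -5 (F(Q) = (-5 - 3) + 3 = -8 + 3 = -5)
48*F(11) + 77 = 48*(-5) + 77 = -240 + 77 = -163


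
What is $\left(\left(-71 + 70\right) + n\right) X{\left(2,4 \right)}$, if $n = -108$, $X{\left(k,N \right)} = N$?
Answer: $-436$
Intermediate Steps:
$\left(\left(-71 + 70\right) + n\right) X{\left(2,4 \right)} = \left(\left(-71 + 70\right) - 108\right) 4 = \left(-1 - 108\right) 4 = \left(-109\right) 4 = -436$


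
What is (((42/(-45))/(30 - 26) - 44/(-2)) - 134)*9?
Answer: -10101/10 ≈ -1010.1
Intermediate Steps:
(((42/(-45))/(30 - 26) - 44/(-2)) - 134)*9 = (((42*(-1/45))/4 - 44*(-1/2)) - 134)*9 = ((-14/15*1/4 + 22) - 134)*9 = ((-7/30 + 22) - 134)*9 = (653/30 - 134)*9 = -3367/30*9 = -10101/10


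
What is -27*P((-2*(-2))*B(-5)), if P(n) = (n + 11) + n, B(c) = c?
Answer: 783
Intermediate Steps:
P(n) = 11 + 2*n (P(n) = (11 + n) + n = 11 + 2*n)
-27*P((-2*(-2))*B(-5)) = -27*(11 + 2*(-2*(-2)*(-5))) = -27*(11 + 2*(4*(-5))) = -27*(11 + 2*(-20)) = -27*(11 - 40) = -27*(-29) = 783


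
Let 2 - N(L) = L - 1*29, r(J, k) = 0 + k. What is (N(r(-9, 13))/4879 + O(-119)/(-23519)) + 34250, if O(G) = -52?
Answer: 3930160811300/114749201 ≈ 34250.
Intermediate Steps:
r(J, k) = k
N(L) = 31 - L (N(L) = 2 - (L - 1*29) = 2 - (L - 29) = 2 - (-29 + L) = 2 + (29 - L) = 31 - L)
(N(r(-9, 13))/4879 + O(-119)/(-23519)) + 34250 = ((31 - 1*13)/4879 - 52/(-23519)) + 34250 = ((31 - 13)*(1/4879) - 52*(-1/23519)) + 34250 = (18*(1/4879) + 52/23519) + 34250 = (18/4879 + 52/23519) + 34250 = 677050/114749201 + 34250 = 3930160811300/114749201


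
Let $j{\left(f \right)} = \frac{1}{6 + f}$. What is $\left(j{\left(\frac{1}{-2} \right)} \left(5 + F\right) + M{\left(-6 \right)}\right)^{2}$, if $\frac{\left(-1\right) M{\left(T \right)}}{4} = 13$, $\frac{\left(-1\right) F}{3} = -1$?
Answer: $\frac{309136}{121} \approx 2554.8$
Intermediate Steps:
$F = 3$ ($F = \left(-3\right) \left(-1\right) = 3$)
$M{\left(T \right)} = -52$ ($M{\left(T \right)} = \left(-4\right) 13 = -52$)
$\left(j{\left(\frac{1}{-2} \right)} \left(5 + F\right) + M{\left(-6 \right)}\right)^{2} = \left(\frac{5 + 3}{6 + \frac{1}{-2}} - 52\right)^{2} = \left(\frac{1}{6 - \frac{1}{2}} \cdot 8 - 52\right)^{2} = \left(\frac{1}{\frac{11}{2}} \cdot 8 - 52\right)^{2} = \left(\frac{2}{11} \cdot 8 - 52\right)^{2} = \left(\frac{16}{11} - 52\right)^{2} = \left(- \frac{556}{11}\right)^{2} = \frac{309136}{121}$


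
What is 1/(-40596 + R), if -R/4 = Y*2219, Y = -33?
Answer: 1/252312 ≈ 3.9633e-6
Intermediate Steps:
R = 292908 (R = -(-132)*2219 = -4*(-73227) = 292908)
1/(-40596 + R) = 1/(-40596 + 292908) = 1/252312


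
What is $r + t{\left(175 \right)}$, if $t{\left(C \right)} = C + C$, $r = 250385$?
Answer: $250735$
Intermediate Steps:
$t{\left(C \right)} = 2 C$
$r + t{\left(175 \right)} = 250385 + 2 \cdot 175 = 250385 + 350 = 250735$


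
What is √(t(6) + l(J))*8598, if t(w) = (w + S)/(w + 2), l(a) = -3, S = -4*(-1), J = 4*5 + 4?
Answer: 4299*I*√7 ≈ 11374.0*I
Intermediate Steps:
J = 24 (J = 20 + 4 = 24)
S = 4
t(w) = (4 + w)/(2 + w) (t(w) = (w + 4)/(w + 2) = (4 + w)/(2 + w))
√(t(6) + l(J))*8598 = √((4 + 6)/(2 + 6) - 3)*8598 = √(10/8 - 3)*8598 = √((⅛)*10 - 3)*8598 = √(5/4 - 3)*8598 = √(-7/4)*8598 = (I*√7/2)*8598 = 4299*I*√7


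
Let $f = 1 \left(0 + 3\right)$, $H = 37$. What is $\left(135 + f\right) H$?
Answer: $5106$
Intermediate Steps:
$f = 3$ ($f = 1 \cdot 3 = 3$)
$\left(135 + f\right) H = \left(135 + 3\right) 37 = 138 \cdot 37 = 5106$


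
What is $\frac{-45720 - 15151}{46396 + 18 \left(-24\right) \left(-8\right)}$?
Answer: $- \frac{60871}{49852} \approx -1.221$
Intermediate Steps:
$\frac{-45720 - 15151}{46396 + 18 \left(-24\right) \left(-8\right)} = - \frac{60871}{46396 - -3456} = - \frac{60871}{46396 + 3456} = - \frac{60871}{49852}$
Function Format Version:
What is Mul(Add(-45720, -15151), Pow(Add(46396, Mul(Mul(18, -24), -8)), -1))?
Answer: Rational(-60871, 49852) ≈ -1.2210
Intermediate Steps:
Mul(Add(-45720, -15151), Pow(Add(46396, Mul(Mul(18, -24), -8)), -1)) = Mul(-60871, Pow(Add(46396, Mul(-432, -8)), -1)) = Mul(-60871, Pow(Add(46396, 3456), -1)) = Mul(-60871, Pow(49852, -1)) = Mul(-60871, Rational(1, 49852)) = Rational(-60871, 49852)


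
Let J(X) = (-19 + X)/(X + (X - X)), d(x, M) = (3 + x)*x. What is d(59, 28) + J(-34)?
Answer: 124425/34 ≈ 3659.6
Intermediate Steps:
d(x, M) = x*(3 + x)
J(X) = (-19 + X)/X (J(X) = (-19 + X)/(X + 0) = (-19 + X)/X)
d(59, 28) + J(-34) = 59*(3 + 59) + (-19 - 34)/(-34) = 59*62 - 1/34*(-53) = 3658 + 53/34 = 124425/34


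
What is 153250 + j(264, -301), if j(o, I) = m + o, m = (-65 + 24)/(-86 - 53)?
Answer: 21338487/139 ≈ 1.5351e+5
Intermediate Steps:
m = 41/139 (m = -41/(-139) = -41*(-1/139) = 41/139 ≈ 0.29496)
j(o, I) = 41/139 + o
153250 + j(264, -301) = 153250 + (41/139 + 264) = 153250 + 36737/139 = 21338487/139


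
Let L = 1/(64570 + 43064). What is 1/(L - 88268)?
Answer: -107634/9500637911 ≈ -1.1329e-5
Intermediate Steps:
L = 1/107634 ≈ 9.2907e-6
1/(L - 88268) = 1/(1/107634 - 88268) = 1/(-9500637911/107634) = -107634/9500637911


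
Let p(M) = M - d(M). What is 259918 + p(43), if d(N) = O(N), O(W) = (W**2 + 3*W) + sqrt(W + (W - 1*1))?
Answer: 257983 - sqrt(85) ≈ 2.5797e+5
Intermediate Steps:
O(W) = W**2 + sqrt(-1 + 2*W) + 3*W (O(W) = (W**2 + 3*W) + sqrt(W + (W - 1)) = (W**2 + 3*W) + sqrt(W + (-1 + W)) = (W**2 + 3*W) + sqrt(-1 + 2*W) = W**2 + sqrt(-1 + 2*W) + 3*W)
d(N) = N**2 + sqrt(-1 + 2*N) + 3*N
p(M) = -M**2 - sqrt(-1 + 2*M) - 2*M (p(M) = M - (M**2 + sqrt(-1 + 2*M) + 3*M) = M + (-M**2 - sqrt(-1 + 2*M) - 3*M) = -M**2 - sqrt(-1 + 2*M) - 2*M)
259918 + p(43) = 259918 + (-1*43**2 - sqrt(-1 + 2*43) - 2*43) = 259918 + (-1*1849 - sqrt(-1 + 86) - 86) = 259918 + (-1849 - sqrt(85) - 86) = 259918 + (-1935 - sqrt(85)) = 257983 - sqrt(85)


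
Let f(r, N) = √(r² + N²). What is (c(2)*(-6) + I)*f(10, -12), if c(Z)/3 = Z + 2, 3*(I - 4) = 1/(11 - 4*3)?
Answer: -410*√61/3 ≈ -1067.4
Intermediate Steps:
I = 11/3 (I = 4 + 1/(3*(11 - 4*3)) = 4 + 1/(3*(11 - 12)) = 4 + (⅓)/(-1) = 4 + (⅓)*(-1) = 4 - ⅓ = 11/3 ≈ 3.6667)
c(Z) = 6 + 3*Z (c(Z) = 3*(Z + 2) = 3*(2 + Z) = 6 + 3*Z)
f(r, N) = √(N² + r²)
(c(2)*(-6) + I)*f(10, -12) = ((6 + 3*2)*(-6) + 11/3)*√((-12)² + 10²) = ((6 + 6)*(-6) + 11/3)*√(144 + 100) = (12*(-6) + 11/3)*√244 = (-72 + 11/3)*(2*√61) = -410*√61/3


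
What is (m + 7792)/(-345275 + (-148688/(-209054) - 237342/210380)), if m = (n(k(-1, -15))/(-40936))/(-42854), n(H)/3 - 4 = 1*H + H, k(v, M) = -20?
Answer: -18787053288904488363025/832483015530060038689426 ≈ -0.022567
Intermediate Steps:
n(H) = 12 + 6*H (n(H) = 12 + 3*(1*H + H) = 12 + 3*(H + H) = 12 + 3*(2*H) = 12 + 6*H)
m = -27/438567836 (m = ((12 + 6*(-20))/(-40936))/(-42854) = ((12 - 120)*(-1/40936))*(-1/42854) = -108*(-1/40936)*(-1/42854) = (27/10234)*(-1/42854) = -27/438567836 ≈ -6.1564e-8)
(m + 7792)/(-345275 + (-148688/(-209054) - 237342/210380)) = (-27/438567836 + 7792)/(-345275 + (-148688/(-209054) - 237342/210380)) = 3417320578085/(438567836*(-345275 + (-148688*(-1/209054) - 237342*1/210380))) = 3417320578085/(438567836*(-345275 + (74344/104527 - 118671/105190))) = 3417320578085/(438567836*(-345275 - 4584078257/10995195130)) = 3417320578085/(438567836*(-3796370582589007/10995195130)) = (3417320578085/438567836)*(-10995195130/3796370582589007) = -18787053288904488363025/832483015530060038689426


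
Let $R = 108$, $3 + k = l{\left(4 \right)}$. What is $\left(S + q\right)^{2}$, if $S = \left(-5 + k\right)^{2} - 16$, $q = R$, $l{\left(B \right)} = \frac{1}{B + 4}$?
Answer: $\frac{97160449}{4096} \approx 23721.0$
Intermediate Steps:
$l{\left(B \right)} = \frac{1}{4 + B}$
$k = - \frac{23}{8}$ ($k = -3 + \frac{1}{4 + 4} = -3 + \frac{1}{8} = - \frac{23}{8} \approx -2.875$)
$q = 108$
$S = \frac{2945}{64}$ ($S = \left(-5 - \frac{23}{8}\right)^{2} - 16 = \left(- \frac{63}{8}\right)^{2} - 16 = \frac{3969}{64} - 16 = \frac{2945}{64} \approx 46.016$)
$\left(S + q\right)^{2} = \left(\frac{2945}{64} + 108\right)^{2} = \left(\frac{9857}{64}\right)^{2} = \frac{97160449}{4096}$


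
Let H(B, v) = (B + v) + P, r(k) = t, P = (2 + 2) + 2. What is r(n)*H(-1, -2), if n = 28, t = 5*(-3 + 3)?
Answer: 0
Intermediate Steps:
P = 6 (P = 4 + 2 = 6)
t = 0 (t = 5*0 = 0)
r(k) = 0
H(B, v) = 6 + B + v (H(B, v) = (B + v) + 6 = 6 + B + v)
r(n)*H(-1, -2) = 0*(6 - 1 - 2) = 0*3 = 0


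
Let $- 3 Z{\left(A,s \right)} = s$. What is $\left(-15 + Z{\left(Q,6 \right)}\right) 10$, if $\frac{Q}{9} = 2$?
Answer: $-170$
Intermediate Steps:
$Q = 18$ ($Q = 9 \cdot 2 = 18$)
$Z{\left(A,s \right)} = - \frac{s}{3}$
$\left(-15 + Z{\left(Q,6 \right)}\right) 10 = \left(-15 - 2\right) 10 = \left(-17\right) 10 = -170$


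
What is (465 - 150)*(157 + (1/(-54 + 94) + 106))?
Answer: 662823/8 ≈ 82853.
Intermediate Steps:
(465 - 150)*(157 + (1/(-54 + 94) + 106)) = 315*(157 + (1/40 + 106)) = 315*(157 + 4241/40) = 315*(10521/40) = 662823/8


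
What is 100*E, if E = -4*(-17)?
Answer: 6800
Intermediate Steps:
E = 68
100*E = 100*68 = 6800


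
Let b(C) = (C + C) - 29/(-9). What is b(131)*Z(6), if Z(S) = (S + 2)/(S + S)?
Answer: 4774/27 ≈ 176.81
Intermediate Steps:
Z(S) = (2 + S)/(2*S) (Z(S) = (2 + S)/((2*S)) = (2 + S)*(1/(2*S)) = (2 + S)/(2*S))
b(C) = 29/9 + 2*C (b(C) = 2*C - 29*(-1/9) = 2*C + 29/9 = 29/9 + 2*C)
b(131)*Z(6) = (29/9 + 2*131)*((1/2)*(2 + 6)/6) = (29/9 + 262)*((1/2)*(1/6)*8) = (2387/9)*(2/3) = 4774/27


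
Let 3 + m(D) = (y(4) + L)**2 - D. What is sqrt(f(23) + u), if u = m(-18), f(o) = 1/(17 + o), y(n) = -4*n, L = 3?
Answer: sqrt(73610)/20 ≈ 13.566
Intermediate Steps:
m(D) = 166 - D (m(D) = -3 + ((-4*4 + 3)**2 - D) = -3 + ((-16 + 3)**2 - D) = -3 + ((-13)**2 - D) = -3 + (169 - D) = 166 - D)
u = 184 (u = 166 - 1*(-18) = 166 + 18 = 184)
sqrt(f(23) + u) = sqrt(1/(17 + 23) + 184) = sqrt(1/40 + 184) = sqrt(7361/40) = sqrt(73610)/20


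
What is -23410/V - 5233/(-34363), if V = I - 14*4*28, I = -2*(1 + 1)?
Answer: 406332053/27009318 ≈ 15.044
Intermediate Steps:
I = -4 (I = -2*2 = -4)
V = -1572 (V = -4 - 14*4*28 = -4 - 56*28 = -4 - 1568 = -1572)
-23410/V - 5233/(-34363) = -23410/(-1572) - 5233/(-34363) = -23410*(-1/1572) - 5233*(-1/34363) = 11705/786 + 5233/34363 = 406332053/27009318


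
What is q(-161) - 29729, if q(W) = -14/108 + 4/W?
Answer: -258465269/8694 ≈ -29729.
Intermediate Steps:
q(W) = -7/54 + 4/W (q(W) = -14*1/108 + 4/W = -7/54 + 4/W)
q(-161) - 29729 = (-7/54 + 4/(-161)) - 29729 = (-7/54 + 4*(-1/161)) - 29729 = (-7/54 - 4/161) - 29729 = -1343/8694 - 29729 = -258465269/8694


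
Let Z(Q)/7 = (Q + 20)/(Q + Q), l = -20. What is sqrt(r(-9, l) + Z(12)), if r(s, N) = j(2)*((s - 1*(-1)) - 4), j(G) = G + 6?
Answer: 2*I*sqrt(195)/3 ≈ 9.3095*I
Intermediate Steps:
j(G) = 6 + G
Z(Q) = 7*(20 + Q)/(2*Q) (Z(Q) = 7*((Q + 20)/(Q + Q)) = 7*((20 + Q)/((2*Q))) = 7*((20 + Q)*(1/(2*Q))) = 7*((20 + Q)/(2*Q)) = 7*(20 + Q)/(2*Q))
r(s, N) = -24 + 8*s (r(s, N) = (6 + 2)*((s - 1*(-1)) - 4) = 8*((s + 1) - 4) = 8*((1 + s) - 4) = 8*(-3 + s) = -24 + 8*s)
sqrt(r(-9, l) + Z(12)) = sqrt((-24 + 8*(-9)) + (7/2 + 70/12)) = sqrt((-24 - 72) + (7/2 + 70*(1/12))) = sqrt(-96 + (7/2 + 35/6)) = sqrt(-96 + 28/3) = sqrt(-260/3) = 2*I*sqrt(195)/3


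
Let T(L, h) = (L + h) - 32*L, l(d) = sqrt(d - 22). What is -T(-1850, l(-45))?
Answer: -57350 - I*sqrt(67) ≈ -57350.0 - 8.1853*I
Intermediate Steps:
l(d) = sqrt(-22 + d)
T(L, h) = h - 31*L
-T(-1850, l(-45)) = -(sqrt(-22 - 45) - 31*(-1850)) = -(sqrt(-67) + 57350) = -(I*sqrt(67) + 57350) = -(57350 + I*sqrt(67)) = -57350 - I*sqrt(67)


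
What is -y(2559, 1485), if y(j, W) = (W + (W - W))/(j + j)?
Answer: -495/1706 ≈ -0.29015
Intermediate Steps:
y(j, W) = W/(2*j) (y(j, W) = (W + 0)/((2*j)) = W*(1/(2*j)) = W/(2*j))
-y(2559, 1485) = -1485/(2*2559) = -1*495/1706 = -495/1706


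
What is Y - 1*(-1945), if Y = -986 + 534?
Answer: 1493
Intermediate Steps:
Y = -452
Y - 1*(-1945) = -452 - 1*(-1945) = -452 + 1945 = 1493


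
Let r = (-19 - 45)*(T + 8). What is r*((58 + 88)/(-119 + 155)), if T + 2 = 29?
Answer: -81760/9 ≈ -9084.4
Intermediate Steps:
T = 27 (T = -2 + 29 = 27)
r = -2240 (r = (-19 - 45)*(27 + 8) = -64*35 = -2240)
r*((58 + 88)/(-119 + 155)) = -2240*(58 + 88)/(-119 + 155) = -327040/36 = -2240*73/18 = -81760/9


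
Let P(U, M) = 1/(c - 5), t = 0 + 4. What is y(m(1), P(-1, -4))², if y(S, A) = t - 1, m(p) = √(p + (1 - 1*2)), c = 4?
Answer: 9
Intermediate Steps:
t = 4
m(p) = √(-1 + p) (m(p) = √(p + (1 - 2)) = √(p - 1) = √(-1 + p))
P(U, M) = -1 (P(U, M) = 1/(4 - 5) = 1/(-1) = -1)
y(S, A) = 3 (y(S, A) = 4 - 1 = 3)
y(m(1), P(-1, -4))² = 3² = 9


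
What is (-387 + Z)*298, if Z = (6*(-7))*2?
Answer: -140358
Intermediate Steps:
Z = -84 (Z = -42*2 = -84)
(-387 + Z)*298 = (-387 - 84)*298 = -471*298 = -140358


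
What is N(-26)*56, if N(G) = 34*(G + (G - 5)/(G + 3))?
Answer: -1079568/23 ≈ -46938.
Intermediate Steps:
N(G) = 34*G + 34*(-5 + G)/(3 + G) (N(G) = 34*(G + (-5 + G)/(3 + G)) = 34*G + 34*(-5 + G)/(3 + G))
N(-26)*56 = (34*(-5 + (-26)**2 + 4*(-26))/(3 - 26))*56 = (34*(-5 + 676 - 104)/(-23))*56 = (34*(-1/23)*567)*56 = -19278/23*56 = -1079568/23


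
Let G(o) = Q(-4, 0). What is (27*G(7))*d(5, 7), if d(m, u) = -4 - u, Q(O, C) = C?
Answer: 0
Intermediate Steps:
G(o) = 0
(27*G(7))*d(5, 7) = (27*0)*(-4 - 1*7) = 0*(-4 - 7) = 0*(-11) = 0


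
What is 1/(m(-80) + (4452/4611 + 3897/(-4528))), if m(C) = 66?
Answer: 131312/8680363 ≈ 0.015127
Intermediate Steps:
1/(m(-80) + (4452/4611 + 3897/(-4528))) = 1/(66 + (4452/4611 + 3897/(-4528))) = 1/(66 + (4452*(1/4611) + 3897*(-1/4528))) = 1/(66 + (28/29 - 3897/4528)) = 1/(66 + 13771/131312) = 1/(8680363/131312) = 131312/8680363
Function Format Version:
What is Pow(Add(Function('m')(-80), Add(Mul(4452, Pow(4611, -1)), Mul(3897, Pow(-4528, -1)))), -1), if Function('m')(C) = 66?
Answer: Rational(131312, 8680363) ≈ 0.015127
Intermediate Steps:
Pow(Add(Function('m')(-80), Add(Mul(4452, Pow(4611, -1)), Mul(3897, Pow(-4528, -1)))), -1) = Pow(Add(66, Add(Mul(4452, Pow(4611, -1)), Mul(3897, Pow(-4528, -1)))), -1) = Pow(Add(66, Add(Mul(4452, Rational(1, 4611)), Mul(3897, Rational(-1, 4528)))), -1) = Pow(Add(66, Add(Rational(28, 29), Rational(-3897, 4528))), -1) = Pow(Add(66, Rational(13771, 131312)), -1) = Pow(Rational(8680363, 131312), -1) = Rational(131312, 8680363)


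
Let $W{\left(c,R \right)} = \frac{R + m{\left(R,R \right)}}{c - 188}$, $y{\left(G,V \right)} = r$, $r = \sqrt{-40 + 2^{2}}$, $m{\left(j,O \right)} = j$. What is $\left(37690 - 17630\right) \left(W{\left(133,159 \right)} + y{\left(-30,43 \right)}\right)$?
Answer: $- \frac{1275816}{11} + 120360 i \approx -1.1598 \cdot 10^{5} + 1.2036 \cdot 10^{5} i$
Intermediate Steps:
$r = 6 i$ ($r = \sqrt{-40 + 4} = \sqrt{-36} = 6 i \approx 6.0 i$)
$y{\left(G,V \right)} = 6 i$
$W{\left(c,R \right)} = \frac{2 R}{-188 + c}$ ($W{\left(c,R \right)} = \frac{R + R}{c - 188} = \frac{2 R}{-188 + c}$)
$\left(37690 - 17630\right) \left(W{\left(133,159 \right)} + y{\left(-30,43 \right)}\right) = \left(37690 - 17630\right) \left(2 \cdot 159 \frac{1}{-188 + 133} + 6 i\right) = 20060 \left(2 \cdot 159 \frac{1}{-55} + 6 i\right) = 20060 \left(2 \cdot 159 \left(- \frac{1}{55}\right) + 6 i\right) = 20060 \left(- \frac{318}{55} + 6 i\right) = - \frac{1275816}{11} + 120360 i$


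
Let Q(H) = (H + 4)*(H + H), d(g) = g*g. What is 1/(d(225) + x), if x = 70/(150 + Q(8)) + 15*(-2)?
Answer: 171/8651780 ≈ 1.9765e-5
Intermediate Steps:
d(g) = g**2
Q(H) = 2*H*(4 + H) (Q(H) = (4 + H)*(2*H) = 2*H*(4 + H))
x = -5095/171 (x = 70/(150 + 2*8*(4 + 8)) + 15*(-2) = 70/(150 + 2*8*12) - 30 = 70/(150 + 192) - 30 = 70/342 - 30 = (1/342)*70 - 30 = 35/171 - 30 = -5095/171 ≈ -29.795)
1/(d(225) + x) = 1/(225**2 - 5095/171) = 1/(50625 - 5095/171) = 1/(8651780/171) = 171/8651780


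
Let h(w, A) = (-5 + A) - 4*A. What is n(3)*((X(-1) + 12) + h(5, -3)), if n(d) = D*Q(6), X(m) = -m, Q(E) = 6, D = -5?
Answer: -510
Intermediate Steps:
h(w, A) = -5 - 3*A
n(d) = -30 (n(d) = -5*6 = -30)
n(3)*((X(-1) + 12) + h(5, -3)) = -30*((-1*(-1) + 12) + (-5 - 3*(-3))) = -30*((1 + 12) + (-5 + 9)) = -30*(13 + 4) = -30*17 = -510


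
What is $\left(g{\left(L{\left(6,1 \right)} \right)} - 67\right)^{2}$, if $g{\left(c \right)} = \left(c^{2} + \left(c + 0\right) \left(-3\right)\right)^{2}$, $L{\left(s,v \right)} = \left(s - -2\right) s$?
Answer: $21767198174089$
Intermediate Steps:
$L{\left(s,v \right)} = s \left(2 + s\right)$ ($L{\left(s,v \right)} = \left(s + 2\right) s = \left(2 + s\right) s = s \left(2 + s\right)$)
$g{\left(c \right)} = \left(c^{2} - 3 c\right)^{2}$ ($g{\left(c \right)} = \left(c^{2} + c \left(-3\right)\right)^{2} = \left(c^{2} - 3 c\right)^{2}$)
$\left(g{\left(L{\left(6,1 \right)} \right)} - 67\right)^{2} = \left(\left(6 \left(2 + 6\right)\right)^{2} \left(-3 + 6 \left(2 + 6\right)\right)^{2} - 67\right)^{2} = \left(\left(6 \cdot 8\right)^{2} \left(-3 + 6 \cdot 8\right)^{2} + \left(-657 + 590\right)\right)^{2} = \left(48^{2} \left(-3 + 48\right)^{2} - 67\right)^{2} = \left(2304 \cdot 45^{2} - 67\right)^{2} = \left(2304 \cdot 2025 - 67\right)^{2} = \left(4665600 - 67\right)^{2} = 4665533^{2} = 21767198174089$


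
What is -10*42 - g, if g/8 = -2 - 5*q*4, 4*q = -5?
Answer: -604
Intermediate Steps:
q = -5/4 (q = (¼)*(-5) = -5/4 ≈ -1.2500)
g = 184 (g = 8*(-2 - 5*(-5/4)*4) = 8*(-2 + (25/4)*4) = 8*(-2 + 25) = 8*23 = 184)
-10*42 - g = -10*42 - 1*184 = -420 - 184 = -604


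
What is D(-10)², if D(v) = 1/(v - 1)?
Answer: 1/121 ≈ 0.0082645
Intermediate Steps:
D(v) = 1/(-1 + v)
D(-10)² = (1/(-1 - 10))² = (1/(-11))² = (-1/11)² = 1/121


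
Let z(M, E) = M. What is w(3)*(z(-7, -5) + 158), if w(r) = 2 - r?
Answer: -151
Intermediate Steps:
w(3)*(z(-7, -5) + 158) = (2 - 1*3)*(-7 + 158) = (2 - 3)*151 = -1*151 = -151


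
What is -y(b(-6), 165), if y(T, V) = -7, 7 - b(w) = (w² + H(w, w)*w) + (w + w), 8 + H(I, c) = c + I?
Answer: 7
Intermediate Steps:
H(I, c) = -8 + I + c (H(I, c) = -8 + (c + I) = -8 + (I + c) = -8 + I + c)
b(w) = 7 - w² - 2*w - w*(-8 + 2*w) (b(w) = 7 - ((w² + (-8 + w + w)*w) + (w + w)) = 7 - ((w² + (-8 + 2*w)*w) + 2*w) = 7 - ((w² + w*(-8 + 2*w)) + 2*w) = 7 - (w² + 2*w + w*(-8 + 2*w)) = 7 + (-w² - 2*w - w*(-8 + 2*w)) = 7 - w² - 2*w - w*(-8 + 2*w))
-y(b(-6), 165) = -1*(-7) = 7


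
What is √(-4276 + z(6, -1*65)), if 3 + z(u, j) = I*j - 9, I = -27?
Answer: I*√2533 ≈ 50.329*I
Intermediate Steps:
z(u, j) = -12 - 27*j (z(u, j) = -3 + (-27*j - 9) = -3 + (-9 - 27*j) = -12 - 27*j)
√(-4276 + z(6, -1*65)) = √(-4276 + (-12 - (-27)*65)) = √(-4276 + (-12 - 27*(-65))) = √(-4276 + (-12 + 1755)) = √(-4276 + 1743) = √(-2533) = I*√2533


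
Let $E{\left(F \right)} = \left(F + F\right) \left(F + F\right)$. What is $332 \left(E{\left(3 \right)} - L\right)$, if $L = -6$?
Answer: $13944$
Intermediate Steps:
$E{\left(F \right)} = 4 F^{2}$ ($E{\left(F \right)} = 2 F 2 F = 4 F^{2}$)
$332 \left(E{\left(3 \right)} - L\right) = 332 \left(4 \cdot 3^{2} - -6\right) = 332 \left(4 \cdot 9 + 6\right) = 332 \left(36 + 6\right) = 332 \cdot 42 = 13944$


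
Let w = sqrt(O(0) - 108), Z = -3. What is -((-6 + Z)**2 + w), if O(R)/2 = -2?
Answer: -81 - 4*I*sqrt(7) ≈ -81.0 - 10.583*I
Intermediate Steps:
O(R) = -4 (O(R) = 2*(-2) = -4)
w = 4*I*sqrt(7) (w = sqrt(-4 - 108) = sqrt(-112) = 4*I*sqrt(7) ≈ 10.583*I)
-((-6 + Z)**2 + w) = -((-6 - 3)**2 + 4*I*sqrt(7)) = -((-9)**2 + 4*I*sqrt(7)) = -(81 + 4*I*sqrt(7)) = -81 - 4*I*sqrt(7)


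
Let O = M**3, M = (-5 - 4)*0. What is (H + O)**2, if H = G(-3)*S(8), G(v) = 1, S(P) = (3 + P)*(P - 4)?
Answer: 1936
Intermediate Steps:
S(P) = (-4 + P)*(3 + P) (S(P) = (3 + P)*(-4 + P) = (-4 + P)*(3 + P))
M = 0 (M = -9*0 = 0)
H = 44 (H = 1*(-12 + 8**2 - 1*8) = 1*(-12 + 64 - 8) = 1*44 = 44)
O = 0 (O = 0**3 = 0)
(H + O)**2 = (44 + 0)**2 = 44**2 = 1936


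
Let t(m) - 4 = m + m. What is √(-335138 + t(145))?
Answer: 2*I*√83711 ≈ 578.66*I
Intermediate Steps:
t(m) = 4 + 2*m (t(m) = 4 + (m + m) = 4 + 2*m)
√(-335138 + t(145)) = √(-335138 + (4 + 2*145)) = √(-335138 + (4 + 290)) = √(-335138 + 294) = √(-334844) = 2*I*√83711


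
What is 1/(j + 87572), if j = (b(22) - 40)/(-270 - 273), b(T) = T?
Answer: 181/15850538 ≈ 1.1419e-5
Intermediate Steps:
j = 6/181 (j = (22 - 40)/(-270 - 273) = -18/(-543) = -1/543*(-18) = 6/181 ≈ 0.033149)
1/(j + 87572) = 1/(6/181 + 87572) = 1/(15850538/181) = 181/15850538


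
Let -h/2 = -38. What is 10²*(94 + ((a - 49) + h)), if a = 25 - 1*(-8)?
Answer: 15400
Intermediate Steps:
h = 76 (h = -2*(-38) = 76)
a = 33 (a = 25 + 8 = 33)
10²*(94 + ((a - 49) + h)) = 10²*(94 + ((33 - 49) + 76)) = 100*(94 + (-16 + 76)) = 100*(94 + 60) = 100*154 = 15400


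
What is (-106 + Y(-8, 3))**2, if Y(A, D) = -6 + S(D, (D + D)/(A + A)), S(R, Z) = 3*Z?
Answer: 819025/64 ≈ 12797.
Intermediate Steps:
Y(A, D) = -6 + 3*D/A (Y(A, D) = -6 + 3*((D + D)/(A + A)) = -6 + 3*((2*D)/((2*A))) = -6 + 3*((2*D)*(1/(2*A))) = -6 + 3*(D/A) = -6 + 3*D/A)
(-106 + Y(-8, 3))**2 = (-106 + (-6 + 3*3/(-8)))**2 = (-106 + (-6 + 3*3*(-1/8)))**2 = (-106 + (-6 - 9/8))**2 = (-106 - 57/8)**2 = (-905/8)**2 = 819025/64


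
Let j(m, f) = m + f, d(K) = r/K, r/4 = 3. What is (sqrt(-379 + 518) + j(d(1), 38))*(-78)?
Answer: -3900 - 78*sqrt(139) ≈ -4819.6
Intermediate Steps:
r = 12 (r = 4*3 = 12)
d(K) = 12/K
j(m, f) = f + m
(sqrt(-379 + 518) + j(d(1), 38))*(-78) = (sqrt(-379 + 518) + (38 + 12/1))*(-78) = (sqrt(139) + (38 + 12*1))*(-78) = (sqrt(139) + (38 + 12))*(-78) = (sqrt(139) + 50)*(-78) = (50 + sqrt(139))*(-78) = -3900 - 78*sqrt(139)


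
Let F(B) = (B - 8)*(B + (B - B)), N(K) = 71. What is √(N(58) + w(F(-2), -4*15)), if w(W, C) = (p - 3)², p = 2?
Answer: 6*√2 ≈ 8.4853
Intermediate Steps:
F(B) = B*(-8 + B) (F(B) = (-8 + B)*(B + 0) = (-8 + B)*B = B*(-8 + B))
w(W, C) = 1 (w(W, C) = (2 - 3)² = (-1)² = 1)
√(N(58) + w(F(-2), -4*15)) = √(71 + 1) = √72 = 6*√2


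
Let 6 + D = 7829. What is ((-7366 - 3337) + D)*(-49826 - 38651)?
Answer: 254813760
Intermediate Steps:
D = 7823 (D = -6 + 7829 = 7823)
((-7366 - 3337) + D)*(-49826 - 38651) = ((-7366 - 3337) + 7823)*(-49826 - 38651) = (-10703 + 7823)*(-88477) = -2880*(-88477) = 254813760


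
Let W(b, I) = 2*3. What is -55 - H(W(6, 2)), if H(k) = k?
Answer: -61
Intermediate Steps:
W(b, I) = 6
-55 - H(W(6, 2)) = -55 - 1*6 = -55 - 6 = -61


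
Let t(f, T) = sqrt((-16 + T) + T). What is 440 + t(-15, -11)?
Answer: 440 + I*sqrt(38) ≈ 440.0 + 6.1644*I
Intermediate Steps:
t(f, T) = sqrt(-16 + 2*T)
440 + t(-15, -11) = 440 + sqrt(-16 + 2*(-11)) = 440 + sqrt(-16 - 22) = 440 + sqrt(-38) = 440 + I*sqrt(38)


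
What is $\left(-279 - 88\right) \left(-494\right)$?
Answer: $181298$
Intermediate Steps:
$\left(-279 - 88\right) \left(-494\right) = \left(-367\right) \left(-494\right) = 181298$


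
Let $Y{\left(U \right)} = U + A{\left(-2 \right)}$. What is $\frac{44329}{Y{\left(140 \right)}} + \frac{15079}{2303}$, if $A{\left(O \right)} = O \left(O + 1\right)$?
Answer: $\frac{104230905}{327026} \approx 318.72$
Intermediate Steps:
$A{\left(O \right)} = O \left(1 + O\right)$
$Y{\left(U \right)} = 2 + U$ ($Y{\left(U \right)} = U - 2 \left(1 - 2\right) = U - -2 = U + 2 = 2 + U$)
$\frac{44329}{Y{\left(140 \right)}} + \frac{15079}{2303} = \frac{44329}{2 + 140} + \frac{15079}{2303} = \frac{44329}{142} + 15079 \cdot \frac{1}{2303} = 44329 \cdot \frac{1}{142} + \frac{15079}{2303} = \frac{44329}{142} + \frac{15079}{2303} = \frac{104230905}{327026}$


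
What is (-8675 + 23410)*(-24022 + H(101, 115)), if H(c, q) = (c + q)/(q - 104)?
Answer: -3890423110/11 ≈ -3.5367e+8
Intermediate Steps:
H(c, q) = (c + q)/(-104 + q)
(-8675 + 23410)*(-24022 + H(101, 115)) = (-8675 + 23410)*(-24022 + (101 + 115)/(-104 + 115)) = 14735*(-24022 + 216/11) = 14735*(-264026/11) = -3890423110/11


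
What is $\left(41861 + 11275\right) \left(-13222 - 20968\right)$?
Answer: $-1816719840$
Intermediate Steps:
$\left(41861 + 11275\right) \left(-13222 - 20968\right) = 53136 \left(-34190\right) = -1816719840$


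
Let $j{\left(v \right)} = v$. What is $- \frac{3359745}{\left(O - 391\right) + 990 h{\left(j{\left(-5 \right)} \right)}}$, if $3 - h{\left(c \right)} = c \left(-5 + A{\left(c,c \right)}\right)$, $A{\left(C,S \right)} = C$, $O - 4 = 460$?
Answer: $\frac{3359745}{46457} \approx 72.319$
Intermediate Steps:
$O = 464$ ($O = 4 + 460 = 464$)
$h{\left(c \right)} = 3 - c \left(-5 + c\right)$
$- \frac{3359745}{\left(O - 391\right) + 990 h{\left(j{\left(-5 \right)} \right)}} = - \frac{3359745}{\left(464 - 391\right) + 990 \left(3 - \left(-5\right)^{2} + 5 \left(-5\right)\right)} = - \frac{3359745}{73 + 990 \left(3 - 25 - 25\right)} = - \frac{3359745}{73 + 990 \left(-47\right)} = - \frac{3359745}{73 - 46530} = - \frac{3359745}{-46457} = \left(-3359745\right) \left(- \frac{1}{46457}\right) = \frac{3359745}{46457}$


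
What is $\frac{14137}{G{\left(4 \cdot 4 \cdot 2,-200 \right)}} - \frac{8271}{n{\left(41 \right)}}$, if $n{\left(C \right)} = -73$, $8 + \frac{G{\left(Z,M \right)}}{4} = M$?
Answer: $\frac{5849471}{60736} \approx 96.31$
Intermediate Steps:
$G{\left(Z,M \right)} = -32 + 4 M$
$\frac{14137}{G{\left(4 \cdot 4 \cdot 2,-200 \right)}} - \frac{8271}{n{\left(41 \right)}} = \frac{14137}{-32 + 4 \left(-200\right)} - \frac{8271}{-73} = \frac{14137}{-32 - 800} - - \frac{8271}{73} = \frac{14137}{-832} + \frac{8271}{73} = 14137 \left(- \frac{1}{832}\right) + \frac{8271}{73} = - \frac{14137}{832} + \frac{8271}{73} = \frac{5849471}{60736}$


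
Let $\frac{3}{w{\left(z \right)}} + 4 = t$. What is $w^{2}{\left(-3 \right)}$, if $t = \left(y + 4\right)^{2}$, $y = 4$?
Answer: $\frac{1}{400} \approx 0.0025$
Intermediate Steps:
$t = 64$ ($t = \left(4 + 4\right)^{2} = 8^{2} = 64$)
$w{\left(z \right)} = \frac{1}{20}$ ($w{\left(z \right)} = \frac{3}{-4 + 64} = \frac{3}{60} = 3 \cdot \frac{1}{60} = \frac{1}{20}$)
$w^{2}{\left(-3 \right)} = \left(\frac{1}{20}\right)^{2} = \frac{1}{400}$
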